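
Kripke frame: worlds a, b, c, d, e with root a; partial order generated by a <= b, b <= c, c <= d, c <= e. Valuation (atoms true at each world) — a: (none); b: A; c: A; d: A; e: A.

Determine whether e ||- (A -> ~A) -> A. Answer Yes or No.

Yes

e ||- (A -> ~A) -> A vacuously: no world accessible from e forces the antecedent A -> ~A.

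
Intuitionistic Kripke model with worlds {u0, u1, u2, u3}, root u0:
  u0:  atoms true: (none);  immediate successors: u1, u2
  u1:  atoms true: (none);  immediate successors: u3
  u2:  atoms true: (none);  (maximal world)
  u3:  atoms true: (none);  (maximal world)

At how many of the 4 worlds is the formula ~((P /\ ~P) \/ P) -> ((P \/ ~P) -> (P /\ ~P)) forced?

0

u0: does not force it — u0 ||-/- ~((P /\ ~P) \/ P) -> ((P \/ ~P) -> (P /\ ~P)): already at u0 itself, u0 ||- ~((P /\ ~P) \/ P) but u0 ||-/- (P \/ ~P) -> (P /\ ~P).
u1: does not force it — u1 ||-/- ~((P /\ ~P) \/ P) -> ((P \/ ~P) -> (P /\ ~P)): already at u1 itself, u1 ||- ~((P /\ ~P) \/ P) but u1 ||-/- (P \/ ~P) -> (P /\ ~P).
u2: does not force it.
u3: does not force it.
Worlds forcing the formula: { }.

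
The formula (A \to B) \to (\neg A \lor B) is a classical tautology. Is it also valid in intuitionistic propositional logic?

This is the material-implication-as-disjunction principle, which is not intuitionistically valid.
A Kripke countermodel: worlds u, v; order generated by u \le v; atoms true at each world — u:{}; v:{A,B}.
u \nVdash (A \to B) \to (\neg A \lor B): already at u itself, u \Vdash A \to B but u \nVdash \neg A \lor B.
u \nVdash \neg A \lor B: neither disjunct is forced at u.
u \nVdash \neg A since v is accessible from u and v \Vdash A.
So the root u does not force the formula.

No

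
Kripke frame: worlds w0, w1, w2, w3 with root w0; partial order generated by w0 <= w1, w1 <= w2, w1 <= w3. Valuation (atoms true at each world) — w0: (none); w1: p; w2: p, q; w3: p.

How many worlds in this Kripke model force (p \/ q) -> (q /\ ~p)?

0

w0: does not force it — w0 ||-/- (p \/ q) -> (q /\ ~p): at the accessible world w1, w1 ||- p \/ q but w1 ||-/- q /\ ~p.
w1: does not force it — w1 ||-/- (p \/ q) -> (q /\ ~p): already at w1 itself, w1 ||- p \/ q but w1 ||-/- q /\ ~p.
w2: does not force it.
w3: does not force it.
Worlds forcing the formula: { }.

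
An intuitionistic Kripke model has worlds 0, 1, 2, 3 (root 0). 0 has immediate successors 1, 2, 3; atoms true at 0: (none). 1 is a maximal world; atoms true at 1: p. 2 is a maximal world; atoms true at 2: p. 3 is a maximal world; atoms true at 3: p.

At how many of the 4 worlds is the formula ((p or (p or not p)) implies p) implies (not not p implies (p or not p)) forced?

0: does not force it — 0 does not force ((p or (p or not p)) implies p) implies (not not p implies (p or not p)): already at 0 itself, 0 forces (p or (p or not p)) implies p but 0 does not force not not p implies (p or not p).
1: forces it.
2: forces it.
3: forces it.
Worlds forcing the formula: {1, 2, 3}.

3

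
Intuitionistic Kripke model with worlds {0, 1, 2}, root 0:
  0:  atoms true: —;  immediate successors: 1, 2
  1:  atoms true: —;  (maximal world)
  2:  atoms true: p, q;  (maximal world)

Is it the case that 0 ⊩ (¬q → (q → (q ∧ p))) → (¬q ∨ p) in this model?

0 ⊮ (¬q → (q → (q ∧ p))) → (¬q ∨ p): already at 0 itself, 0 ⊩ ¬q → (q → (q ∧ p)) but 0 ⊮ ¬q ∨ p.
0 ⊮ ¬q ∨ p: neither disjunct is forced at 0.
0 ⊮ ¬q since 2 is accessible from 0 and 2 ⊩ q.

No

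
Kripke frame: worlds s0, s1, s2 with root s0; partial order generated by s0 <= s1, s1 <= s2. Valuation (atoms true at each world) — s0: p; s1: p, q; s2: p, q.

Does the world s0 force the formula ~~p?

s0 ||- ~~p: no world accessible from s0 forces ~p.

Yes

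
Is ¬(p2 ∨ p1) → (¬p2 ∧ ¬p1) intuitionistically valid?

This is a constructively valid De Morgan direction (negated disjunction to conjunction of negations), which is intuitionistically derivable.
From ¬(p2 ∨ p1): if p2 held then p2 ∨ p1 would, contradiction — so ¬p2; similarly ¬p1.

Yes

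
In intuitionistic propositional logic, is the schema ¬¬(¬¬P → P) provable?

This is the double negation of double-negation elimination, which is intuitionistically derivable.
By Glivenko's theorem the double negation of any classical propositional tautology is intuitionistically provable; ¬¬P → P is classically a tautology.

Yes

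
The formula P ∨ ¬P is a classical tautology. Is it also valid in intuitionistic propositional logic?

No

This is the law of excluded middle, which is not intuitionistically valid.
A Kripke countermodel: worlds a, b; order generated by a ≤ b; atoms true at each world — a:{}; b:{P}.
a ⊮ P ∨ ¬P: neither disjunct is forced at a.
a lacks atom P, so a ⊮ P.
So the root a does not force the formula.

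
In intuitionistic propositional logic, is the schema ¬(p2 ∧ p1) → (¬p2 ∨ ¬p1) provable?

No

This is the constructively invalid direction of De Morgan's law for conjunction, which is not intuitionistically valid.
A Kripke countermodel: worlds 0, 1, 2; order generated by 0 ≤ 1, 0 ≤ 2; atoms true at each world — 0:{}; 1:{p2}; 2:{p1}.
0 ⊮ ¬(p2 ∧ p1) → (¬p2 ∨ ¬p1): already at 0 itself, 0 ⊩ ¬(p2 ∧ p1) but 0 ⊮ ¬p2 ∨ ¬p1.
0 ⊮ ¬p2 ∨ ¬p1: neither disjunct is forced at 0.
0 ⊮ ¬p2 since 1 is accessible from 0 and 1 ⊩ p2.
So the root 0 does not force the formula.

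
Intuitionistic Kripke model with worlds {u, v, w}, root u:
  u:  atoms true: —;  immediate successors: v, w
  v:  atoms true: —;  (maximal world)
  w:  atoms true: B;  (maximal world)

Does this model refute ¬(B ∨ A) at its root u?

Yes

u ⊮ ¬(B ∨ A) since w is accessible from u and w ⊩ B ∨ A.
w ⊩ B ∨ A via the disjunct B.
So the root u does not force ¬(B ∨ A); the model is a countermodel.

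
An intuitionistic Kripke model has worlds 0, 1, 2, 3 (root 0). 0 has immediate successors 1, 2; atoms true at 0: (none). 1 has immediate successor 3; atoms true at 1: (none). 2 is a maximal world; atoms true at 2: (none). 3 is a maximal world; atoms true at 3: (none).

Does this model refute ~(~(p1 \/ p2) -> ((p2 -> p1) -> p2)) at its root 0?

No

0 ||- ~(~(p1 \/ p2) -> ((p2 -> p1) -> p2)): no world accessible from 0 forces ~(p1 \/ p2) -> ((p2 -> p1) -> p2).
So the root 0 forces ~(~(p1 \/ p2) -> ((p2 -> p1) -> p2)); the model is not a countermodel.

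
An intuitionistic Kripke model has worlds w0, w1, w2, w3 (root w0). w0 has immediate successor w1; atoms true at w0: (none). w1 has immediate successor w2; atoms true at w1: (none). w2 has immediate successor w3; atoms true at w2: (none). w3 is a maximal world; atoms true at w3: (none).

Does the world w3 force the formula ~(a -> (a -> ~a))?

No

w3 ||-/- ~(a -> (a -> ~a)) since w3 is accessible from w3 and w3 ||- a -> (a -> ~a).
w3 ||- a -> (a -> ~a) vacuously: no world accessible from w3 forces the antecedent a.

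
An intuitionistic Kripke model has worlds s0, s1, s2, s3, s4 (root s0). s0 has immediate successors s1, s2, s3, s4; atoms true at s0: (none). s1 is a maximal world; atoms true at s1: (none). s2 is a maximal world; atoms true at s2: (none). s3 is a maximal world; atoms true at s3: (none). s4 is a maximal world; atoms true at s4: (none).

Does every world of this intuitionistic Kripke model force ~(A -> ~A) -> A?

s0 ||- ~(A -> ~A) -> A vacuously: no world accessible from s0 forces the antecedent ~(A -> ~A).
Since the root s0 forces ~(A -> ~A) -> A and forcing is persistent (monotone upward), every world forces it.

Yes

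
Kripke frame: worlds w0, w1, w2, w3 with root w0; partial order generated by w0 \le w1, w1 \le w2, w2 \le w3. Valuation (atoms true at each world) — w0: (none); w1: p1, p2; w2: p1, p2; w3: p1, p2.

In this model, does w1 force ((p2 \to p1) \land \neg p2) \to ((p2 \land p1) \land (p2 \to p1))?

Yes

w1 \Vdash ((p2 \to p1) \land \neg p2) \to ((p2 \land p1) \land (p2 \to p1)) vacuously: no world accessible from w1 forces the antecedent (p2 \to p1) \land \neg p2.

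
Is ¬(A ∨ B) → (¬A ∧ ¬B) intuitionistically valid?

This is a constructively valid De Morgan direction (negated disjunction to conjunction of negations), which is intuitionistically derivable.
From ¬(A ∨ B): if A held then A ∨ B would, contradiction — so ¬A; similarly ¬B.

Yes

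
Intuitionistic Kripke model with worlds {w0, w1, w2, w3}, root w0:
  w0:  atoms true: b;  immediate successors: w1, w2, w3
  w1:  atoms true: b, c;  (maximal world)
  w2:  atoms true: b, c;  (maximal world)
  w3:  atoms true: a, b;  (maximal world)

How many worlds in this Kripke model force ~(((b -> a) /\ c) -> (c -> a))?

0

w0: does not force it — w0 ||-/- ~(((b -> a) /\ c) -> (c -> a)) since w0 is accessible from w0 and w0 ||- ((b -> a) /\ c) -> (c -> a).
w1: does not force it — w1 ||-/- ~(((b -> a) /\ c) -> (c -> a)) since w1 is accessible from w1 and w1 ||- ((b -> a) /\ c) -> (c -> a).
w2: does not force it — w2 ||-/- ~(((b -> a) /\ c) -> (c -> a)) since w2 is accessible from w2 and w2 ||- ((b -> a) /\ c) -> (c -> a).
w3: does not force it.
Worlds forcing the formula: { }.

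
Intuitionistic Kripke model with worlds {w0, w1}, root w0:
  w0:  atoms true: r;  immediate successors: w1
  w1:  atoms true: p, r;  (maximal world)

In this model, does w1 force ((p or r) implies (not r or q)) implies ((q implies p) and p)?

Yes

w1 forces ((p or r) implies (not r or q)) implies ((q implies p) and p) vacuously: no world accessible from w1 forces the antecedent (p or r) implies (not r or q).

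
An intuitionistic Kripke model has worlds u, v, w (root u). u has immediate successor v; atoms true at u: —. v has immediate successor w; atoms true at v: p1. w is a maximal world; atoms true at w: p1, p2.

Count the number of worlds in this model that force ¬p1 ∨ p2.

1

u: does not force it — u ⊮ ¬p1 ∨ p2: neither disjunct is forced at u.
v: does not force it — v ⊮ ¬p1 ∨ p2: neither disjunct is forced at v.
w: forces it.
Worlds forcing the formula: {w}.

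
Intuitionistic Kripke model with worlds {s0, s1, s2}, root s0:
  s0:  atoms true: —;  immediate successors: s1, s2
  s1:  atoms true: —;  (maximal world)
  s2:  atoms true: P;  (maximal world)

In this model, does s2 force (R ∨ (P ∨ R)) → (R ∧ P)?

No

s2 ⊮ (R ∨ (P ∨ R)) → (R ∧ P): already at s2 itself, s2 ⊩ R ∨ (P ∨ R) but s2 ⊮ R ∧ P.
s2 ⊮ R ∧ P since s2 fails R.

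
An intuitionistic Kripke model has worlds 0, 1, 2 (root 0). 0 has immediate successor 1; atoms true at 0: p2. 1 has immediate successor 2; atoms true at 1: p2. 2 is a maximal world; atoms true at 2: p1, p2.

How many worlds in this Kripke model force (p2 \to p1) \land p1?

1

0: does not force it — 0 \nVdash (p2 \to p1) \land p1 since 0 fails p2 \to p1.
1: does not force it — 1 \nVdash (p2 \to p1) \land p1 since 1 fails p2 \to p1.
2: forces it.
Worlds forcing the formula: {2}.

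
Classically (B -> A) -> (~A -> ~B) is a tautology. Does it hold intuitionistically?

Yes

This is the forward direction of contraposition, which is intuitionistically derivable.
Assume B -> A and ~A. If B held then A would follow, contradicting ~A; so ~B.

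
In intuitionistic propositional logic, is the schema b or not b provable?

This is the law of excluded middle, which is not intuitionistically valid.
A Kripke countermodel: worlds s0, s1; order generated by s0 <= s1; atoms true at each world — s0:{}; s1:{b}.
s0 does not force b or not b: neither disjunct is forced at s0.
s0 lacks atom b, so s0 does not force b.
So the root s0 does not force the formula.

No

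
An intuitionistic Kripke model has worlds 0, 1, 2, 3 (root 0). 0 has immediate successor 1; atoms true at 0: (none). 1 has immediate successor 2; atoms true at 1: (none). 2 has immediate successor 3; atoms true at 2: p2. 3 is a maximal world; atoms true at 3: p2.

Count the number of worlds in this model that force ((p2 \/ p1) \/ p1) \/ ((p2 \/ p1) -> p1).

0: does not force it — 0 ||-/- ((p2 \/ p1) \/ p1) \/ ((p2 \/ p1) -> p1): neither disjunct is forced at 0.
1: does not force it — 1 ||-/- ((p2 \/ p1) \/ p1) \/ ((p2 \/ p1) -> p1): neither disjunct is forced at 1.
2: forces it.
3: forces it.
Worlds forcing the formula: {2, 3}.

2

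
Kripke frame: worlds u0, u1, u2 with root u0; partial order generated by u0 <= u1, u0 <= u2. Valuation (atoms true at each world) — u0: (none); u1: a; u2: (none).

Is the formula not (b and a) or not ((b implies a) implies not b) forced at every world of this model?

Yes

u0 forces not (b and a) or not ((b implies a) implies not b) via the disjunct not (b and a).
Since the root u0 forces not (b and a) or not ((b implies a) implies not b) and forcing is persistent (monotone upward), every world forces it.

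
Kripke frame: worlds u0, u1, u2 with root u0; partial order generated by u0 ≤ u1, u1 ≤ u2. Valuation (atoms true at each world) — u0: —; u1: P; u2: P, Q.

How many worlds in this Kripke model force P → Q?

u0: does not force it — u0 ⊮ P → Q: at the accessible world u1, u1 ⊩ P but u1 ⊮ Q.
u1: does not force it.
u2: forces it.
Worlds forcing the formula: {u2}.

1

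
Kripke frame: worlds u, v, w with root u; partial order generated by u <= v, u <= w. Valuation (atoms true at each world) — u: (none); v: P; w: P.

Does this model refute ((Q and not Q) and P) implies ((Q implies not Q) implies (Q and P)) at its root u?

u forces ((Q and not Q) and P) implies ((Q implies not Q) implies (Q and P)) vacuously: no world accessible from u forces the antecedent (Q and not Q) and P.
So the root u forces ((Q and not Q) and P) implies ((Q implies not Q) implies (Q and P)); the model is not a countermodel.

No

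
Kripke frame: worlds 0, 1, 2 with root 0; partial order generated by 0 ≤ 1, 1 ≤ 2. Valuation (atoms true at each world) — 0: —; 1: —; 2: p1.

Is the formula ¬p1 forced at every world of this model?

No

Not every world: 0 ⊮ ¬p1.
0 ⊮ ¬p1 since 2 is accessible from 0 and 2 ⊩ p1.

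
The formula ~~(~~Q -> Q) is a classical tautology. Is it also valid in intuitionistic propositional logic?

This is the double negation of double-negation elimination, which is intuitionistically derivable.
By Glivenko's theorem the double negation of any classical propositional tautology is intuitionistically provable; ~~Q -> Q is classically a tautology.

Yes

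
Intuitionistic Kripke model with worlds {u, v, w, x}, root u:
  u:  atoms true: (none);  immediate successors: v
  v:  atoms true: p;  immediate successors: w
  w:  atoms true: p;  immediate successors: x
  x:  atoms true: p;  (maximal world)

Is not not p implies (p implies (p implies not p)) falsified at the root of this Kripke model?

Yes

u does not force not not p implies (p implies (p implies not p)): already at u itself, u forces not not p but u does not force p implies (p implies not p).
u does not force p implies (p implies not p): at the accessible world v, v forces p but v does not force p implies not p.
v does not force p implies not p: already at v itself, v forces p but v does not force not p.
v does not force not p since v is accessible from v and v forces p.
So the root u does not force not not p implies (p implies (p implies not p)); the model is a countermodel.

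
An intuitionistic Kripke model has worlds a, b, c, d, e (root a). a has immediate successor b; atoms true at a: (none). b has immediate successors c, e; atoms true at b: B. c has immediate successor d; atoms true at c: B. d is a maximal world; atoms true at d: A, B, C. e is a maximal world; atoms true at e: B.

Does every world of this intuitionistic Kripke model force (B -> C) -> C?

a ||- (B -> C) -> C: every world accessible from a that forces B -> C (namely d) also forces C.
Since the root a forces (B -> C) -> C and forcing is persistent (monotone upward), every world forces it.

Yes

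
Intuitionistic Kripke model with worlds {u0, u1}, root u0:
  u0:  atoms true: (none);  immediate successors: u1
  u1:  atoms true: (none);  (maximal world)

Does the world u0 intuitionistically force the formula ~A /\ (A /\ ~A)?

No

u0 ||-/- ~A /\ (A /\ ~A) since u0 fails A /\ ~A.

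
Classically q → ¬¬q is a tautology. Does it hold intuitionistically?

Yes

This is double-negation introduction, which is intuitionistically derivable.
If a world forces q then every accessible world forces q (persistence), so none forces ¬q; hence ¬¬q.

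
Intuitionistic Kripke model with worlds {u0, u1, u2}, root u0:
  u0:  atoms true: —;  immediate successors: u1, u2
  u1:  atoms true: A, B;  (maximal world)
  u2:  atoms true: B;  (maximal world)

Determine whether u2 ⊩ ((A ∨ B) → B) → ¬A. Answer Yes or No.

u2 ⊩ ((A ∨ B) → B) → ¬A: every world accessible from u2 that forces (A ∨ B) → B (namely u2) also forces ¬A.

Yes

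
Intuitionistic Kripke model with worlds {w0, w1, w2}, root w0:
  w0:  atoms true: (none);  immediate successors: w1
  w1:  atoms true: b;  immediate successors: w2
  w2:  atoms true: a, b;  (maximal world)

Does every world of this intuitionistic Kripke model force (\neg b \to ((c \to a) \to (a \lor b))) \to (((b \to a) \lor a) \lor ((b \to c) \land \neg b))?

Not every world: w0 \nVdash (\neg b \to ((c \to a) \to (a \lor b))) \to (((b \to a) \lor a) \lor ((b \to c) \land \neg b)).
w0 \nVdash (\neg b \to ((c \to a) \to (a \lor b))) \to (((b \to a) \lor a) \lor ((b \to c) \land \neg b)): already at w0 itself, w0 \Vdash \neg b \to ((c \to a) \to (a \lor b)) but w0 \nVdash ((b \to a) \lor a) \lor ((b \to c) \land \neg b).
w0 \nVdash ((b \to a) \lor a) \lor ((b \to c) \land \neg b): neither disjunct is forced at w0.
w0 \nVdash (b \to a) \lor a: neither disjunct is forced at w0.
w0 \nVdash b \to a: at the accessible world w1, w1 \Vdash b but w1 \nVdash a.

No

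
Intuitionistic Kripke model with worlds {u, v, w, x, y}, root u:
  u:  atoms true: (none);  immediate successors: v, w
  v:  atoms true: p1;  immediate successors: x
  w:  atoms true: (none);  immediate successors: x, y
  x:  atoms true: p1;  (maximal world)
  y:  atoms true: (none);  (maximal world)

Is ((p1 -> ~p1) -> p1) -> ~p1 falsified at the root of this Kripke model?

u ||-/- ((p1 -> ~p1) -> p1) -> ~p1: at the accessible world v, v ||- (p1 -> ~p1) -> p1 but v ||-/- ~p1.
v ||-/- ~p1 since v is accessible from v and v ||- p1.
So the root u does not force ((p1 -> ~p1) -> p1) -> ~p1; the model is a countermodel.

Yes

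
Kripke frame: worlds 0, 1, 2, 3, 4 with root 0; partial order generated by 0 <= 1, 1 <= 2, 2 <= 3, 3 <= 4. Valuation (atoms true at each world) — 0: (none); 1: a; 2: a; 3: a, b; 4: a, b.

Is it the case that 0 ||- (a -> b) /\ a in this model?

No

0 ||-/- (a -> b) /\ a since 0 fails a -> b.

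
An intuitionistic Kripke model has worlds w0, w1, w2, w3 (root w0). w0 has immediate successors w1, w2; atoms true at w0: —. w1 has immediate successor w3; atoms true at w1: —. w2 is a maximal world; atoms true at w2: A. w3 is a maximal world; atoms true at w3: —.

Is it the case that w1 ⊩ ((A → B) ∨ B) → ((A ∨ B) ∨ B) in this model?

No

w1 ⊮ ((A → B) ∨ B) → ((A ∨ B) ∨ B): already at w1 itself, w1 ⊩ (A → B) ∨ B but w1 ⊮ (A ∨ B) ∨ B.
w1 ⊮ (A ∨ B) ∨ B: neither disjunct is forced at w1.
w1 ⊮ A ∨ B: neither disjunct is forced at w1.
w1 lacks atom A, so w1 ⊮ A.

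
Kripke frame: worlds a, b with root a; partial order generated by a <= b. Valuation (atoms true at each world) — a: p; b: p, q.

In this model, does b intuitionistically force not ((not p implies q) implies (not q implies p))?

No

b does not force not ((not p implies q) implies (not q implies p)) since b is accessible from b and b forces (not p implies q) implies (not q implies p).
b forces (not p implies q) implies (not q implies p): every world accessible from b that forces not p implies q (namely b) also forces not q implies p.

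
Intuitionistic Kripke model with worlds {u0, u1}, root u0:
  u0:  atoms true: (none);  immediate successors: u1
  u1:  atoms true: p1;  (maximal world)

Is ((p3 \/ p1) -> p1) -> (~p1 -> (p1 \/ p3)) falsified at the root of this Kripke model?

No

u0 ||- ((p3 \/ p1) -> p1) -> (~p1 -> (p1 \/ p3)): every world accessible from u0 that forces (p3 \/ p1) -> p1 (namely u0, u1) also forces ~p1 -> (p1 \/ p3).
So the root u0 forces ((p3 \/ p1) -> p1) -> (~p1 -> (p1 \/ p3)); the model is not a countermodel.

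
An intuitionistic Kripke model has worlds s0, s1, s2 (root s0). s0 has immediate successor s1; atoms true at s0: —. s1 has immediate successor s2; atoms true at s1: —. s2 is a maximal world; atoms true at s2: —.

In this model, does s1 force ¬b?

s1 ⊩ ¬b: no world accessible from s1 forces b.

Yes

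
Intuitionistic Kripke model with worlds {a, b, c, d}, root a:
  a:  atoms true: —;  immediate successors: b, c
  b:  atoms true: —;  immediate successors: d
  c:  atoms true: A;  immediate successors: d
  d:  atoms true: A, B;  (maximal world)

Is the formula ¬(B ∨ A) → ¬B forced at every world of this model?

Yes

a ⊩ ¬(B ∨ A) → ¬B vacuously: no world accessible from a forces the antecedent ¬(B ∨ A).
Since the root a forces ¬(B ∨ A) → ¬B and forcing is persistent (monotone upward), every world forces it.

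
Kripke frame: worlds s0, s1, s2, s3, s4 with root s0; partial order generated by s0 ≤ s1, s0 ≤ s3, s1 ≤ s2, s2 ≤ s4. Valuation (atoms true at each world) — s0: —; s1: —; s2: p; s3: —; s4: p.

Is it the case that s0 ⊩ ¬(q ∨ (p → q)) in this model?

No

s0 ⊮ ¬(q ∨ (p → q)) since s3 is accessible from s0 and s3 ⊩ q ∨ (p → q).
s3 ⊩ q ∨ (p → q) via the disjunct p → q.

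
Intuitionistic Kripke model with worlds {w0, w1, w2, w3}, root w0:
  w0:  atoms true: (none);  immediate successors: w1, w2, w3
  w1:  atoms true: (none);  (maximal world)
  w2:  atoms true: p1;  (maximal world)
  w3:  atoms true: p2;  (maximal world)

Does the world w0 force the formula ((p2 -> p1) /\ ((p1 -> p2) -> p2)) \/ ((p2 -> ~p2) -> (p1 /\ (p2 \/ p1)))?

No

w0 ||-/- ((p2 -> p1) /\ ((p1 -> p2) -> p2)) \/ ((p2 -> ~p2) -> (p1 /\ (p2 \/ p1))): neither disjunct is forced at w0.
w0 ||-/- (p2 -> p1) /\ ((p1 -> p2) -> p2) since w0 fails p2 -> p1.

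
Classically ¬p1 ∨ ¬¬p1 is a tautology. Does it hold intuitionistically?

No

This is the weak law of excluded middle, which is not intuitionistically valid.
A Kripke countermodel: worlds u0, u1, u2; order generated by u0 ≤ u1, u0 ≤ u2; atoms true at each world — u0:{}; u1:{p1}; u2:{}.
u0 ⊮ ¬p1 ∨ ¬¬p1: neither disjunct is forced at u0.
u0 ⊮ ¬p1 since u1 is accessible from u0 and u1 ⊩ p1.
So the root u0 does not force the formula.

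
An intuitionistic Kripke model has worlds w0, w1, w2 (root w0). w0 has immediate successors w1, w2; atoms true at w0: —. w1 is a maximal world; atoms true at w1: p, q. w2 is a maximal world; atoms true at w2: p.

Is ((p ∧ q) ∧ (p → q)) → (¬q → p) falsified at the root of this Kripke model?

w0 ⊩ ((p ∧ q) ∧ (p → q)) → (¬q → p): every world accessible from w0 that forces (p ∧ q) ∧ (p → q) (namely w1) also forces ¬q → p.
So the root w0 forces ((p ∧ q) ∧ (p → q)) → (¬q → p); the model is not a countermodel.

No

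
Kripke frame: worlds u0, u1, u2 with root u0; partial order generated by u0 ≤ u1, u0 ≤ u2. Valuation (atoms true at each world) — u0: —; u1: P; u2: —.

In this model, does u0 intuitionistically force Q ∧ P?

u0 ⊮ Q ∧ P since u0 fails Q.

No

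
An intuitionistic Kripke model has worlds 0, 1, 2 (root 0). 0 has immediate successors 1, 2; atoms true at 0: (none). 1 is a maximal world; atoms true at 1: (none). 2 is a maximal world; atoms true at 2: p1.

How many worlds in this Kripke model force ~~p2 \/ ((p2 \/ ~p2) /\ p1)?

0: does not force it — 0 ||-/- ~~p2 \/ ((p2 \/ ~p2) /\ p1): neither disjunct is forced at 0.
1: does not force it.
2: forces it.
Worlds forcing the formula: {2}.

1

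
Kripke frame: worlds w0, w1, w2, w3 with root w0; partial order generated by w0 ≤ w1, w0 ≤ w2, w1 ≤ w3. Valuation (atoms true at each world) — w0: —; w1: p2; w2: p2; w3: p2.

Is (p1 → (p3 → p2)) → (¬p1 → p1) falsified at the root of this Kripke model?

w0 ⊮ (p1 → (p3 → p2)) → (¬p1 → p1): already at w0 itself, w0 ⊩ p1 → (p3 → p2) but w0 ⊮ ¬p1 → p1.
w0 ⊮ ¬p1 → p1: already at w0 itself, w0 ⊩ ¬p1 but w0 ⊮ p1.
w0 lacks atom p1, so w0 ⊮ p1.
So the root w0 does not force (p1 → (p3 → p2)) → (¬p1 → p1); the model is a countermodel.

Yes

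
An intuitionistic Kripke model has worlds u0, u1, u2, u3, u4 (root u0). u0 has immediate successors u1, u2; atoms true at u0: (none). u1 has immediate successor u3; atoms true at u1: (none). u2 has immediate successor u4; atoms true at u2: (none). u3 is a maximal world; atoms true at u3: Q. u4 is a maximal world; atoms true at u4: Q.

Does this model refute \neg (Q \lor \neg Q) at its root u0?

Yes

u0 \nVdash \neg (Q \lor \neg Q) since u3 is accessible from u0 and u3 \Vdash Q \lor \neg Q.
u3 \Vdash Q \lor \neg Q via the disjunct Q.
So the root u0 does not force \neg (Q \lor \neg Q); the model is a countermodel.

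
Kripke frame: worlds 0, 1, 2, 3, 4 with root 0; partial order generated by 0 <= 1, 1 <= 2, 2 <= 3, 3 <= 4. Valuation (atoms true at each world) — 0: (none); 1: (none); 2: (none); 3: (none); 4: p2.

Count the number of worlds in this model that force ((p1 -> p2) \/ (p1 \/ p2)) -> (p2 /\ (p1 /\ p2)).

0: does not force it — 0 ||-/- ((p1 -> p2) \/ (p1 \/ p2)) -> (p2 /\ (p1 /\ p2)): already at 0 itself, 0 ||- (p1 -> p2) \/ (p1 \/ p2) but 0 ||-/- p2 /\ (p1 /\ p2).
1: does not force it.
2: does not force it.
3: does not force it.
4: does not force it.
Worlds forcing the formula: { }.

0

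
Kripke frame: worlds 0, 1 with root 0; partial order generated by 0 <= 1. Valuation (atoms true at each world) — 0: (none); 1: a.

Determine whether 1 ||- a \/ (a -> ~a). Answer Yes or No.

1 ||- a \/ (a -> ~a) via the disjunct a.

Yes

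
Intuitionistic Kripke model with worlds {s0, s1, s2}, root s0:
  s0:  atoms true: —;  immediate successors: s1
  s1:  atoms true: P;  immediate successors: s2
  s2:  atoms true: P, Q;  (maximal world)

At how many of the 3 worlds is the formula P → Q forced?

1

s0: does not force it — s0 ⊮ P → Q: at the accessible world s1, s1 ⊩ P but s1 ⊮ Q.
s1: does not force it — s1 ⊮ P → Q: already at s1 itself, s1 ⊩ P but s1 ⊮ Q.
s2: forces it.
Worlds forcing the formula: {s2}.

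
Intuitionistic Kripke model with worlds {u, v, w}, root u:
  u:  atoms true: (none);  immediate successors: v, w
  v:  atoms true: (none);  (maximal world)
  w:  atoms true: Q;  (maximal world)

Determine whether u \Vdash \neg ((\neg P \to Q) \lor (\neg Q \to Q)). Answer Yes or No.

No

u \nVdash \neg ((\neg P \to Q) \lor (\neg Q \to Q)) since w is accessible from u and w \Vdash (\neg P \to Q) \lor (\neg Q \to Q).
w \Vdash (\neg P \to Q) \lor (\neg Q \to Q) via the disjunct \neg P \to Q.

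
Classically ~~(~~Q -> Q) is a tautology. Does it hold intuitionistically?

Yes

This is the double negation of double-negation elimination, which is intuitionistically derivable.
By Glivenko's theorem the double negation of any classical propositional tautology is intuitionistically provable; ~~Q -> Q is classically a tautology.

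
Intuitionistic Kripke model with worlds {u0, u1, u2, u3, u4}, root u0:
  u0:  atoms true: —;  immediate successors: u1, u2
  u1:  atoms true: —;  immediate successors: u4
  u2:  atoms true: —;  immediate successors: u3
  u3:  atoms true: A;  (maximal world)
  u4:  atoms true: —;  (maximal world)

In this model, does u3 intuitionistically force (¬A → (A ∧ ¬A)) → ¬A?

u3 ⊮ (¬A → (A ∧ ¬A)) → ¬A: already at u3 itself, u3 ⊩ ¬A → (A ∧ ¬A) but u3 ⊮ ¬A.
u3 ⊮ ¬A since u3 is accessible from u3 and u3 ⊩ A.

No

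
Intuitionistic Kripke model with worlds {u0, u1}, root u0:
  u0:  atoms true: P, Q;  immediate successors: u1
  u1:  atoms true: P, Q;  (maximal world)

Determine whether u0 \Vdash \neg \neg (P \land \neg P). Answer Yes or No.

No

u0 \nVdash \neg \neg (P \land \neg P) since u0 is accessible from u0 and u0 \Vdash \neg (P \land \neg P).
u0 \Vdash \neg (P \land \neg P): no world accessible from u0 forces P \land \neg P.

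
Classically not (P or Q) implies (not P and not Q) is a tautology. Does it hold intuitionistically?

Yes

This is a constructively valid De Morgan direction (negated disjunction to conjunction of negations), which is intuitionistically derivable.
From not (P or Q): if P held then P or Q would, contradiction — so not P; similarly not Q.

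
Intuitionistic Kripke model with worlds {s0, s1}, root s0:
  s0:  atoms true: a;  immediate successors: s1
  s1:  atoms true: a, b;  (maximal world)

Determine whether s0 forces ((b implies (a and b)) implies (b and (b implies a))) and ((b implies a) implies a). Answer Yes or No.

No

s0 does not force ((b implies (a and b)) implies (b and (b implies a))) and ((b implies a) implies a) since s0 fails (b implies (a and b)) implies (b and (b implies a)).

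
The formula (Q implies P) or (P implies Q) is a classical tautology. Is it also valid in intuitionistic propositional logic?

This is the Gödel–Dummett linearity axiom, which is not intuitionistically valid.
A Kripke countermodel: worlds s0, s1, s2; order generated by s0 <= s1, s0 <= s2; atoms true at each world — s0:{}; s1:{Q}; s2:{P}.
s0 does not force (Q implies P) or (P implies Q): neither disjunct is forced at s0.
s0 does not force Q implies P: at the accessible world s1, s1 forces Q but s1 does not force P.
s1 lacks atom P, so s1 does not force P.
So the root s0 does not force the formula.

No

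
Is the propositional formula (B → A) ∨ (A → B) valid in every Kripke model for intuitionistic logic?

This is the Gödel–Dummett linearity axiom, which is not intuitionistically valid.
A Kripke countermodel: worlds a, b, c; order generated by a ≤ b, a ≤ c; atoms true at each world — a:{}; b:{B}; c:{A}.
a ⊮ (B → A) ∨ (A → B): neither disjunct is forced at a.
a ⊮ B → A: at the accessible world b, b ⊩ B but b ⊮ A.
b lacks atom A, so b ⊮ A.
So the root a does not force the formula.

No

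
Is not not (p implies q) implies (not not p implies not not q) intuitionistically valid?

This is the distribution of double negation over implication, which is intuitionistically derivable.
Assume not not (p implies q) and not not p; suppose not q. Then p implies q would give not p (by contraposition), contradicting not not p; so not (p implies q), contradicting not not (p implies q). Hence not not q.

Yes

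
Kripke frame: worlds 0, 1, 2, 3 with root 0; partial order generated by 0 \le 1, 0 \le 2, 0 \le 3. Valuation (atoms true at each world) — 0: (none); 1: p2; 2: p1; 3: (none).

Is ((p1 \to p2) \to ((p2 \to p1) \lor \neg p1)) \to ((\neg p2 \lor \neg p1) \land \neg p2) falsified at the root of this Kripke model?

Yes

0 \nVdash ((p1 \to p2) \to ((p2 \to p1) \lor \neg p1)) \to ((\neg p2 \lor \neg p1) \land \neg p2): already at 0 itself, 0 \Vdash (p1 \to p2) \to ((p2 \to p1) \lor \neg p1) but 0 \nVdash (\neg p2 \lor \neg p1) \land \neg p2.
0 \nVdash (\neg p2 \lor \neg p1) \land \neg p2 since 0 fails \neg p2 \lor \neg p1.
So the root 0 does not force ((p1 \to p2) \to ((p2 \to p1) \lor \neg p1)) \to ((\neg p2 \lor \neg p1) \land \neg p2); the model is a countermodel.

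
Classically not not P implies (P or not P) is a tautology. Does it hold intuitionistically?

This is a variant of double-negation elimination (deriving excluded middle from double negation), which is not intuitionistically valid.
A Kripke countermodel: worlds u, v; order generated by u <= v; atoms true at each world — u:{}; v:{P}.
u does not force not not P implies (P or not P): already at u itself, u forces not not P but u does not force P or not P.
u does not force P or not P: neither disjunct is forced at u.
u lacks atom P, so u does not force P.
So the root u does not force the formula.

No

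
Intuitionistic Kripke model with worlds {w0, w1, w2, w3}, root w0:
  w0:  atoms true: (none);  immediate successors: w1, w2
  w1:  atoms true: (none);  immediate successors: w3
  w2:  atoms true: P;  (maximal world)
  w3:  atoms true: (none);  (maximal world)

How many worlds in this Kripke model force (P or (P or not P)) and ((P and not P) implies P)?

w0: does not force it — w0 does not force (P or (P or not P)) and ((P and not P) implies P) since w0 fails P or (P or not P).
w1: forces it.
w2: forces it.
w3: forces it.
Worlds forcing the formula: {w1, w2, w3}.

3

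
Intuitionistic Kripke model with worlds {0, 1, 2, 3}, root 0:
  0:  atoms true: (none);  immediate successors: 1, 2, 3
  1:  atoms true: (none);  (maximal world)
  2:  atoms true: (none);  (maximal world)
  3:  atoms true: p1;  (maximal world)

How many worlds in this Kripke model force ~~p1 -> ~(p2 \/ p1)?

2

0: does not force it — 0 ||-/- ~~p1 -> ~(p2 \/ p1): at the accessible world 3, 3 ||- ~~p1 but 3 ||-/- ~(p2 \/ p1).
1: forces it.
2: forces it.
3: does not force it — 3 ||-/- ~~p1 -> ~(p2 \/ p1): already at 3 itself, 3 ||- ~~p1 but 3 ||-/- ~(p2 \/ p1).
Worlds forcing the formula: {1, 2}.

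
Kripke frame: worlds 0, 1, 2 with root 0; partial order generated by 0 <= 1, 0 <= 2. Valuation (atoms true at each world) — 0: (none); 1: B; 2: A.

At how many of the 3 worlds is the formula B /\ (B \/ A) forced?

0: does not force it — 0 ||-/- B /\ (B \/ A) since 0 fails B.
1: forces it.
2: does not force it — 2 ||-/- B /\ (B \/ A) since 2 fails B.
Worlds forcing the formula: {1}.

1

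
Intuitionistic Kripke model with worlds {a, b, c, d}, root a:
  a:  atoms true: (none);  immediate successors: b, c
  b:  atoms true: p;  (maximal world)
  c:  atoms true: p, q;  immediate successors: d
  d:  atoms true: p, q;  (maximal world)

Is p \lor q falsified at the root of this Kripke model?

Yes

a \nVdash p \lor q: neither disjunct is forced at a.
a lacks atom p, so a \nVdash p.
So the root a does not force p \lor q; the model is a countermodel.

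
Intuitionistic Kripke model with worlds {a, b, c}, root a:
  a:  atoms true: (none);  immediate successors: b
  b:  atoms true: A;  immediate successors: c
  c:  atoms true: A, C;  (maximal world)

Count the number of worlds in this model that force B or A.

a: does not force it — a does not force B or A: neither disjunct is forced at a.
b: forces it.
c: forces it.
Worlds forcing the formula: {b, c}.

2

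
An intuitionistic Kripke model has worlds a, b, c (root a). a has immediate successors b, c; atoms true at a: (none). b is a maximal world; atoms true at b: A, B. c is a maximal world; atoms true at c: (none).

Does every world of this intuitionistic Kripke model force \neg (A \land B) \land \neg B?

Not every world: a \nVdash \neg (A \land B) \land \neg B.
a \nVdash \neg (A \land B) \land \neg B since a fails \neg (A \land B).

No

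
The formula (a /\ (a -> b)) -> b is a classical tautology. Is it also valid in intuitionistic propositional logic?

This is modus ponens in implicational form, which is intuitionistically derivable.
If a world forces a and a -> b, then applying the implication at that world (which is accessible from itself) gives b.

Yes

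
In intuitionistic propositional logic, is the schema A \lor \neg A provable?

No

This is the law of excluded middle, which is not intuitionistically valid.
A Kripke countermodel: worlds u, v; order generated by u \le v; atoms true at each world — u:{}; v:{A}.
u \nVdash A \lor \neg A: neither disjunct is forced at u.
u lacks atom A, so u \nVdash A.
So the root u does not force the formula.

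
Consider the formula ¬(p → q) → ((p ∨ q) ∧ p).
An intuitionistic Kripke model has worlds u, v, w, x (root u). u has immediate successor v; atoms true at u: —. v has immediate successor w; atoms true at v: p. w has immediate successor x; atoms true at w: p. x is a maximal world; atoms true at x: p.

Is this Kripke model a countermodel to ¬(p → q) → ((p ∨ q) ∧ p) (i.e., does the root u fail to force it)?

Yes

u ⊮ ¬(p → q) → ((p ∨ q) ∧ p): already at u itself, u ⊩ ¬(p → q) but u ⊮ (p ∨ q) ∧ p.
u ⊮ (p ∨ q) ∧ p since u fails p ∨ q.
So the root u does not force ¬(p → q) → ((p ∨ q) ∧ p); the model is a countermodel.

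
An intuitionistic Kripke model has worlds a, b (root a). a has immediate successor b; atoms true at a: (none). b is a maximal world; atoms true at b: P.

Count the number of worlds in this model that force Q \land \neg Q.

0

a: does not force it — a \nVdash Q \land \neg Q since a fails Q.
b: does not force it — b \nVdash Q \land \neg Q since b fails Q.
Worlds forcing the formula: { }.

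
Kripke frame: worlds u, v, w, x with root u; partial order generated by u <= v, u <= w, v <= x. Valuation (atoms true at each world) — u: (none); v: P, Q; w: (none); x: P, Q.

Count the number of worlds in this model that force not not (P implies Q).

u: forces it.
v: forces it.
w: forces it.
x: forces it.
Worlds forcing the formula: {u, v, w, x}.

4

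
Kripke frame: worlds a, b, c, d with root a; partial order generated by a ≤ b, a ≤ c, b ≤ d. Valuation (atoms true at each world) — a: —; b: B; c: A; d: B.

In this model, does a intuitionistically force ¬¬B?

a ⊮ ¬¬B since c is accessible from a and c ⊩ ¬B.
c ⊩ ¬B: no world accessible from c forces B.

No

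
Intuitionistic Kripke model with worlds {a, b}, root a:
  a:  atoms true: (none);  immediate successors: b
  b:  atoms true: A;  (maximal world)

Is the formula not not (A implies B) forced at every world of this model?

No

Not every world: a does not force not not (A implies B).
a does not force not not (A implies B) since a is accessible from a and a forces not (A implies B).
a forces not (A implies B): no world accessible from a forces A implies B.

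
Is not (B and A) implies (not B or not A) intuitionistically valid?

This is the constructively invalid direction of De Morgan's law for conjunction, which is not intuitionistically valid.
A Kripke countermodel: worlds w0, w1, w2; order generated by w0 <= w1, w0 <= w2; atoms true at each world — w0:{}; w1:{B}; w2:{A}.
w0 does not force not (B and A) implies (not B or not A): already at w0 itself, w0 forces not (B and A) but w0 does not force not B or not A.
w0 does not force not B or not A: neither disjunct is forced at w0.
w0 does not force not B since w1 is accessible from w0 and w1 forces B.
So the root w0 does not force the formula.

No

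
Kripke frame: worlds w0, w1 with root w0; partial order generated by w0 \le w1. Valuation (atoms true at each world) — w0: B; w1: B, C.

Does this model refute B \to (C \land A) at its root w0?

w0 \nVdash B \to (C \land A): already at w0 itself, w0 \Vdash B but w0 \nVdash C \land A.
w0 \nVdash C \land A since w0 fails C.
So the root w0 does not force B \to (C \land A); the model is a countermodel.

Yes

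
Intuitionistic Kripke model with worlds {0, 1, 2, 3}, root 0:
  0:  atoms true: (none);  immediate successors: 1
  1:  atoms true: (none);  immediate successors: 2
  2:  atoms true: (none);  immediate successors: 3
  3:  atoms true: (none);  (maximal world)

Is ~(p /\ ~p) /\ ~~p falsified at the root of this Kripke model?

Yes

0 ||-/- ~(p /\ ~p) /\ ~~p since 0 fails ~~p.
So the root 0 does not force ~(p /\ ~p) /\ ~~p; the model is a countermodel.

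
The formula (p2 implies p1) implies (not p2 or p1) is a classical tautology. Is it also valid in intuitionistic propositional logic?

No

This is the material-implication-as-disjunction principle, which is not intuitionistically valid.
A Kripke countermodel: worlds s0, s1; order generated by s0 <= s1; atoms true at each world — s0:{}; s1:{p1,p2}.
s0 does not force (p2 implies p1) implies (not p2 or p1): already at s0 itself, s0 forces p2 implies p1 but s0 does not force not p2 or p1.
s0 does not force not p2 or p1: neither disjunct is forced at s0.
s0 does not force not p2 since s1 is accessible from s0 and s1 forces p2.
So the root s0 does not force the formula.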